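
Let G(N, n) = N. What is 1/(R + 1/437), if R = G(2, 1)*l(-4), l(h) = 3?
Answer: 437/2623 ≈ 0.16660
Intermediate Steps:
R = 6 (R = 2*3 = 6)
1/(R + 1/437) = 1/(6 + 1/437) = 1/(2623/437) = 437/2623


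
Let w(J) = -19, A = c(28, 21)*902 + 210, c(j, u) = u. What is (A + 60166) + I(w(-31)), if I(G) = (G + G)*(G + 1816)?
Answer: 11032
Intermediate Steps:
A = 19152 (A = 21*902 + 210 = 18942 + 210 = 19152)
I(G) = 2*G*(1816 + G) (I(G) = (2*G)*(1816 + G) = 2*G*(1816 + G))
(A + 60166) + I(w(-31)) = (19152 + 60166) + 2*(-19)*(1816 - 19) = 79318 + 2*(-19)*1797 = 79318 - 68286 = 11032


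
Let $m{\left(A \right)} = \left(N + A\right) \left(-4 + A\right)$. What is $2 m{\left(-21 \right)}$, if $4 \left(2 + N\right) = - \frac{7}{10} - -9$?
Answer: $\frac{4185}{4} \approx 1046.3$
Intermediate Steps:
$N = \frac{3}{40}$ ($N = -2 + \frac{- \frac{7}{10} - -9}{4} = -2 + \frac{\left(-7\right) \frac{1}{10} + 9}{4} = -2 + \frac{- \frac{7}{10} + 9}{4} = -2 + \frac{1}{4} \cdot \frac{83}{10} = -2 + \frac{83}{40} = \frac{3}{40} \approx 0.075$)
$m{\left(A \right)} = \left(-4 + A\right) \left(\frac{3}{40} + A\right)$ ($m{\left(A \right)} = \left(\frac{3}{40} + A\right) \left(-4 + A\right) = \left(-4 + A\right) \left(\frac{3}{40} + A\right)$)
$2 m{\left(-21 \right)} = 2 \left(- \frac{3}{10} + \left(-21\right)^{2} - - \frac{3297}{40}\right) = 2 \left(- \frac{3}{10} + 441 + \frac{3297}{40}\right) = 2 \cdot \frac{4185}{8} = \frac{4185}{4}$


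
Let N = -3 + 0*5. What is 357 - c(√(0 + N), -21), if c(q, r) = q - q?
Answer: 357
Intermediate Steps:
N = -3 (N = -3 + 0 = -3)
c(q, r) = 0
357 - c(√(0 + N), -21) = 357 - 1*0 = 357 + 0 = 357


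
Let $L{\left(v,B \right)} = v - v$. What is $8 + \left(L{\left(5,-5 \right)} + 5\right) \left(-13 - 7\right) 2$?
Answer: $-192$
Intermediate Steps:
$L{\left(v,B \right)} = 0$
$8 + \left(L{\left(5,-5 \right)} + 5\right) \left(-13 - 7\right) 2 = 8 + \left(0 + 5\right) \left(-13 - 7\right) 2 = 8 + 5 \left(-20\right) 2 = 8 - 200 = -192$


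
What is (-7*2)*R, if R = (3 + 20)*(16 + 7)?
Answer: -7406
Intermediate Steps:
R = 529 (R = 23*23 = 529)
(-7*2)*R = -7*2*529 = -14*529 = -7406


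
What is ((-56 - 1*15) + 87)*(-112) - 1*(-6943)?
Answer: 5151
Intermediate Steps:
((-56 - 1*15) + 87)*(-112) - 1*(-6943) = ((-56 - 15) + 87)*(-112) + 6943 = (-71 + 87)*(-112) + 6943 = 16*(-112) + 6943 = -1792 + 6943 = 5151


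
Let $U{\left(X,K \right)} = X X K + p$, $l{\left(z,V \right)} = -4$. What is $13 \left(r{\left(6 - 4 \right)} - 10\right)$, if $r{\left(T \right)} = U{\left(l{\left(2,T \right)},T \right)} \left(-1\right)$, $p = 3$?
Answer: $-585$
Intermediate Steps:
$U{\left(X,K \right)} = 3 + K X^{2}$ ($U{\left(X,K \right)} = X X K + 3 = X^{2} K + 3 = K X^{2} + 3 = 3 + K X^{2}$)
$r{\left(T \right)} = -3 - 16 T$ ($r{\left(T \right)} = \left(3 + T \left(-4\right)^{2}\right) \left(-1\right) = \left(3 + T 16\right) \left(-1\right) = \left(3 + 16 T\right) \left(-1\right) = -3 - 16 T$)
$13 \left(r{\left(6 - 4 \right)} - 10\right) = 13 \left(\left(-3 - 16 \left(6 - 4\right)\right) - 10\right) = 13 \left(\left(-3 - 32\right) - 10\right) = 13 \left(-35 - 10\right) = 13 \left(-45\right) = -585$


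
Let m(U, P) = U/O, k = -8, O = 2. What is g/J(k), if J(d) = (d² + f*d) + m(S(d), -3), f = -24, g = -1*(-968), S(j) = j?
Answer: 242/63 ≈ 3.8413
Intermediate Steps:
g = 968
m(U, P) = U/2
J(d) = d² - 47*d/2 (J(d) = (d² - 24*d) + d/2 = d² - 47*d/2)
g/J(k) = 968/(((½)*(-8)*(-47 + 2*(-8)))) = 968/(((½)*(-8)*(-47 - 16))) = 968/(((½)*(-8)*(-63))) = 968/252 = 968*(1/252) = 242/63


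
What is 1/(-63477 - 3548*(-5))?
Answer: -1/45737 ≈ -2.1864e-5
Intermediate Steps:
1/(-63477 - 3548*(-5)) = 1/(-63477 + 17740) = 1/(-45737) = -1/45737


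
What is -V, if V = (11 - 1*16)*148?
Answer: 740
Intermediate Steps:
V = -740 (V = (11 - 16)*148 = -5*148 = -740)
-V = -1*(-740) = 740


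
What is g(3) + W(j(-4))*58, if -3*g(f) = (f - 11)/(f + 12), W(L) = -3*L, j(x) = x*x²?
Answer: 501128/45 ≈ 11136.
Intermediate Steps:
j(x) = x³
g(f) = -(-11 + f)/(3*(12 + f)) (g(f) = -(f - 11)/(3*(f + 12)) = -(-11 + f)/(3*(12 + f)))
g(3) + W(j(-4))*58 = (11 - 1*3)/(3*(12 + 3)) - 3*(-4)³*58 = (⅓)*(11 - 3)/15 - 3*(-64)*58 = (⅓)*(1/15)*8 + 192*58 = 8/45 + 11136 = 501128/45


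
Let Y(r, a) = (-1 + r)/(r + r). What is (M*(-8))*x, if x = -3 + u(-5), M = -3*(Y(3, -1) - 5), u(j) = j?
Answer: 896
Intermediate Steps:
Y(r, a) = (-1 + r)/(2*r) (Y(r, a) = (-1 + r)/((2*r)) = (-1 + r)*(1/(2*r)) = (-1 + r)/(2*r))
M = 14 (M = -3*((½)*(-1 + 3)/3 - 5) = -3*((½)*(⅓)*2 - 5) = -3*(⅓ - 5) = -3*(-14/3) = 14)
x = -8 (x = -3 - 5 = -8)
(M*(-8))*x = (14*(-8))*(-8) = -112*(-8) = 896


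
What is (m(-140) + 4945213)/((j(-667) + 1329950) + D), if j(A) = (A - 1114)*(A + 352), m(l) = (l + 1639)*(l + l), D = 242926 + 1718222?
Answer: 4525493/3852113 ≈ 1.1748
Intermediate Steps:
D = 1961148
m(l) = 2*l*(1639 + l) (m(l) = (1639 + l)*(2*l) = 2*l*(1639 + l))
j(A) = (-1114 + A)*(352 + A)
(m(-140) + 4945213)/((j(-667) + 1329950) + D) = (2*(-140)*(1639 - 140) + 4945213)/(((-392128 + (-667)² - 762*(-667)) + 1329950) + 1961148) = (2*(-140)*1499 + 4945213)/(((-392128 + 444889 + 508254) + 1329950) + 1961148) = (-419720 + 4945213)/((561015 + 1329950) + 1961148) = 4525493/(1890965 + 1961148) = 4525493/3852113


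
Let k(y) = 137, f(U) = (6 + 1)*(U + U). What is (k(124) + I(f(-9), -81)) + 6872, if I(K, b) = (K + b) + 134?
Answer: 6936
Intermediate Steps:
f(U) = 14*U (f(U) = 7*(2*U) = 14*U)
I(K, b) = 134 + K + b
(k(124) + I(f(-9), -81)) + 6872 = (137 + (134 + 14*(-9) - 81)) + 6872 = (137 + (134 - 126 - 81)) + 6872 = (137 - 73) + 6872 = 64 + 6872 = 6936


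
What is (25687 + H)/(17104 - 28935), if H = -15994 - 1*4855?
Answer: -4838/11831 ≈ -0.40893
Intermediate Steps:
H = -20849 (H = -15994 - 4855 = -20849)
(25687 + H)/(17104 - 28935) = (25687 - 20849)/(17104 - 28935) = 4838/(-11831) = 4838*(-1/11831) = -4838/11831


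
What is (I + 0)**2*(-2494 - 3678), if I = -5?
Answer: -154300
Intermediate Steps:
(I + 0)**2*(-2494 - 3678) = (-5 + 0)**2*(-2494 - 3678) = (-5)**2*(-6172) = 25*(-6172) = -154300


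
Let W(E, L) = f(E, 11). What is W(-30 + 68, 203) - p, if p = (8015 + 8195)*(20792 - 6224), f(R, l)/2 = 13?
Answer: -236147254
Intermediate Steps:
f(R, l) = 26 (f(R, l) = 2*13 = 26)
W(E, L) = 26
p = 236147280 (p = 16210*14568 = 236147280)
W(-30 + 68, 203) - p = 26 - 1*236147280 = 26 - 236147280 = -236147254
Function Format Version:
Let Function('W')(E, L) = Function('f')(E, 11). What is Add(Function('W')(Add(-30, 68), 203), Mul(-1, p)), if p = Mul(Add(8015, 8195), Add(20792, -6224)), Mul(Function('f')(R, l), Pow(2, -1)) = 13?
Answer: -236147254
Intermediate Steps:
Function('f')(R, l) = 26 (Function('f')(R, l) = Mul(2, 13) = 26)
Function('W')(E, L) = 26
p = 236147280 (p = Mul(16210, 14568) = 236147280)
Add(Function('W')(Add(-30, 68), 203), Mul(-1, p)) = Add(26, Mul(-1, 236147280)) = Add(26, -236147280) = -236147254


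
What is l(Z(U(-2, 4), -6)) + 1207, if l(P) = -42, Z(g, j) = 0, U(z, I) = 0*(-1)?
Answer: 1165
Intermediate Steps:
U(z, I) = 0
l(Z(U(-2, 4), -6)) + 1207 = -42 + 1207 = 1165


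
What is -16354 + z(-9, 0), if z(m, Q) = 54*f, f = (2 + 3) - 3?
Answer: -16246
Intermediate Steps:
f = 2 (f = 5 - 3 = 2)
z(m, Q) = 108 (z(m, Q) = 54*2 = 108)
-16354 + z(-9, 0) = -16354 + 108 = -16246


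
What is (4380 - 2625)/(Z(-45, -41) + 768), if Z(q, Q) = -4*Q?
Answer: 1755/932 ≈ 1.8830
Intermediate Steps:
(4380 - 2625)/(Z(-45, -41) + 768) = (4380 - 2625)/(-4*(-41) + 768) = 1755/(164 + 768) = 1755/932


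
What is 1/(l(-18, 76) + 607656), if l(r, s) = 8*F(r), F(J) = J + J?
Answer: 1/607368 ≈ 1.6464e-6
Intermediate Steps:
F(J) = 2*J
l(r, s) = 16*r (l(r, s) = 8*(2*r) = 16*r)
1/(l(-18, 76) + 607656) = 1/(16*(-18) + 607656) = 1/(-288 + 607656) = 1/607368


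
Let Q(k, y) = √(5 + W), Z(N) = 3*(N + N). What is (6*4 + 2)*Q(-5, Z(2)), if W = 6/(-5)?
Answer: 26*√95/5 ≈ 50.683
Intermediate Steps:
W = -6/5 (W = 6*(-⅕) = -6/5 ≈ -1.2000)
Z(N) = 6*N (Z(N) = 3*(2*N) = 6*N)
Q(k, y) = √95/5 (Q(k, y) = √(5 - 6/5) = √(19/5) = √95/5)
(6*4 + 2)*Q(-5, Z(2)) = (6*4 + 2)*(√95/5) = (24 + 2)*(√95/5) = 26*(√95/5) = 26*√95/5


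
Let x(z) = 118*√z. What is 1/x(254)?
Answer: √254/29972 ≈ 0.00053174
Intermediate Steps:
1/x(254) = 1/(118*√254) = √254/29972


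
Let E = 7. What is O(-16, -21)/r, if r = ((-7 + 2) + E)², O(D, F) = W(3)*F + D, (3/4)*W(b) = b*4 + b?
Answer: -109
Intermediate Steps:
W(b) = 20*b/3 (W(b) = 4*(b*4 + b)/3 = 4*(4*b + b)/3 = 4*(5*b)/3 = 20*b/3)
O(D, F) = D + 20*F (O(D, F) = ((20/3)*3)*F + D = 20*F + D = D + 20*F)
r = 4 (r = ((-7 + 2) + 7)² = (-5 + 7)² = 2² = 4)
O(-16, -21)/r = (-16 + 20*(-21))/4 = (-16 - 420)*(¼) = -436*¼ = -109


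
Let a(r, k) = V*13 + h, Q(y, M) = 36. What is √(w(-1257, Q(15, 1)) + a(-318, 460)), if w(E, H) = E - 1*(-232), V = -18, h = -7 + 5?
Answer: I*√1261 ≈ 35.511*I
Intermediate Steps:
h = -2
w(E, H) = 232 + E (w(E, H) = E + 232 = 232 + E)
a(r, k) = -236 (a(r, k) = -18*13 - 2 = -234 - 2 = -236)
√(w(-1257, Q(15, 1)) + a(-318, 460)) = √((232 - 1257) - 236) = √(-1025 - 236) = √(-1261) = I*√1261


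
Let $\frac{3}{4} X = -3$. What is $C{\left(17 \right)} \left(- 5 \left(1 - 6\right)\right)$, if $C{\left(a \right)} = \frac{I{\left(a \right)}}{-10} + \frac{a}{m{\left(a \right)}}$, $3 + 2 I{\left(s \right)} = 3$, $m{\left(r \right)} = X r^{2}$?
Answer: $- \frac{25}{68} \approx -0.36765$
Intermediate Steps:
$X = -4$ ($X = \frac{4}{3} \left(-3\right) = -4$)
$m{\left(r \right)} = - 4 r^{2}$
$I{\left(s \right)} = 0$ ($I{\left(s \right)} = - \frac{3}{2} + \frac{1}{2} \cdot 3 = - \frac{3}{2} + \frac{3}{2} = 0$)
$C{\left(a \right)} = - \frac{1}{4 a}$ ($C{\left(a \right)} = \frac{0}{-10} + \frac{a}{\left(-4\right) a^{2}} = 0 \left(- \frac{1}{10}\right) + a \left(- \frac{1}{4 a^{2}}\right) = 0 - \frac{1}{4 a} = - \frac{1}{4 a}$)
$C{\left(17 \right)} \left(- 5 \left(1 - 6\right)\right) = - \frac{1}{4 \cdot 17} \left(- 5 \left(1 - 6\right)\right) = \left(- \frac{1}{4}\right) \frac{1}{17} \left(\left(-5\right) \left(-5\right)\right) = \left(- \frac{1}{68}\right) 25 = - \frac{25}{68}$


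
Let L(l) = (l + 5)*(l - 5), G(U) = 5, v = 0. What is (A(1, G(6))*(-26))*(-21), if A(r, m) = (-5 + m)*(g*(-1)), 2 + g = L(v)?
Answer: 0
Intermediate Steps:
L(l) = (-5 + l)*(5 + l) (L(l) = (5 + l)*(-5 + l) = (-5 + l)*(5 + l))
g = -27 (g = -2 + (-25 + 0**2) = -2 + (-25 + 0) = -2 - 25 = -27)
A(r, m) = -135 + 27*m (A(r, m) = (-5 + m)*(-27*(-1)) = (-5 + m)*27 = -135 + 27*m)
(A(1, G(6))*(-26))*(-21) = ((-135 + 27*5)*(-26))*(-21) = ((-135 + 135)*(-26))*(-21) = (0*(-26))*(-21) = 0*(-21) = 0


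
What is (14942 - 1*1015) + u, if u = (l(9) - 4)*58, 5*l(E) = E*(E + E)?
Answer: 77871/5 ≈ 15574.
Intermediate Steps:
l(E) = 2*E²/5 (l(E) = (E*(E + E))/5 = (E*(2*E))/5 = (2*E²)/5 = 2*E²/5)
u = 8236/5 (u = ((⅖)*9² - 4)*58 = ((⅖)*81 - 4)*58 = (162/5 - 4)*58 = (142/5)*58 = 8236/5 ≈ 1647.2)
(14942 - 1*1015) + u = (14942 - 1*1015) + 8236/5 = (14942 - 1015) + 8236/5 = 13927 + 8236/5 = 77871/5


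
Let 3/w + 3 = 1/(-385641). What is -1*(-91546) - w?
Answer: 105912921427/1156924 ≈ 91547.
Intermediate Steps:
w = -1156923/1156924 (w = 3/(-3 + 1/(-385641)) = 3/(-3 - 1/385641) = 3/(-1156924/385641) = 3*(-385641/1156924) = -1156923/1156924 ≈ -1.0000)
-1*(-91546) - w = -1*(-91546) - 1*(-1156923/1156924) = 91546 + 1156923/1156924 = 105912921427/1156924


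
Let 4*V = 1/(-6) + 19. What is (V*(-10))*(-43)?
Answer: 24295/12 ≈ 2024.6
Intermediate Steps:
V = 113/24 (V = (1/(-6) + 19)/4 = (-⅙ + 19)/4 = (¼)*(113/6) = 113/24 ≈ 4.7083)
(V*(-10))*(-43) = ((113/24)*(-10))*(-43) = -565/12*(-43) = 24295/12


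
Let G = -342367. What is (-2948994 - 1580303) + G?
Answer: -4871664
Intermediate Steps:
(-2948994 - 1580303) + G = (-2948994 - 1580303) - 342367 = -4529297 - 342367 = -4871664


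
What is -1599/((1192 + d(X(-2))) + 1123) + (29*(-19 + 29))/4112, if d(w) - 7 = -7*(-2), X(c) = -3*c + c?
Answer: -368603/600352 ≈ -0.61398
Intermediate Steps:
X(c) = -2*c
d(w) = 21 (d(w) = 7 - 7*(-2) = 7 + 14 = 21)
-1599/((1192 + d(X(-2))) + 1123) + (29*(-19 + 29))/4112 = -1599/((1192 + 21) + 1123) + (29*(-19 + 29))/4112 = -1599/(1213 + 1123) + (29*10)*(1/4112) = -1599/2336 + 290*(1/4112) = -1599*1/2336 + 145/2056 = -1599/2336 + 145/2056 = -368603/600352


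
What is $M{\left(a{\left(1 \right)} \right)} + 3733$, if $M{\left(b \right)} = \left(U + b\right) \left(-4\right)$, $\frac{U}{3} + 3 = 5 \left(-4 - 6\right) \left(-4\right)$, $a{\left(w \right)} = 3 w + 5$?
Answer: $1337$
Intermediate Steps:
$a{\left(w \right)} = 5 + 3 w$
$U = 591$ ($U = -9 + 3 \cdot 5 \left(-4 - 6\right) \left(-4\right) = -9 + 3 \cdot 5 \left(-10\right) \left(-4\right) = -9 + 3 \left(\left(-50\right) \left(-4\right)\right) = -9 + 3 \cdot 200 = -9 + 600 = 591$)
$M{\left(b \right)} = -2364 - 4 b$ ($M{\left(b \right)} = \left(591 + b\right) \left(-4\right) = -2364 - 4 b$)
$M{\left(a{\left(1 \right)} \right)} + 3733 = \left(-2364 - 4 \left(5 + 3 \cdot 1\right)\right) + 3733 = \left(-2364 - 4 \left(5 + 3\right)\right) + 3733 = \left(-2364 - 32\right) + 3733 = -2396 + 3733 = 1337$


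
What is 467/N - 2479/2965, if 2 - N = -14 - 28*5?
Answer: 997931/462540 ≈ 2.1575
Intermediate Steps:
N = 156 (N = 2 - (-14 - 28*5) = 2 - (-14 - 140) = 2 - 1*(-154) = 2 + 154 = 156)
467/N - 2479/2965 = 467/156 - 2479/2965 = 997931/462540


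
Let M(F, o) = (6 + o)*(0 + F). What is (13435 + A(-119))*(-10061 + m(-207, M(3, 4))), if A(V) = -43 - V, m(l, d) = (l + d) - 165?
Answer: -140554933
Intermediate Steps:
M(F, o) = F*(6 + o) (M(F, o) = (6 + o)*F = F*(6 + o))
m(l, d) = -165 + d + l (m(l, d) = (d + l) - 165 = -165 + d + l)
(13435 + A(-119))*(-10061 + m(-207, M(3, 4))) = (13435 + (-43 - 1*(-119)))*(-10061 + (-165 + 3*(6 + 4) - 207)) = (13435 + (-43 + 119))*(-10061 + (-165 + 3*10 - 207)) = (13435 + 76)*(-10061 + (-165 + 30 - 207)) = 13511*(-10061 - 342) = 13511*(-10403) = -140554933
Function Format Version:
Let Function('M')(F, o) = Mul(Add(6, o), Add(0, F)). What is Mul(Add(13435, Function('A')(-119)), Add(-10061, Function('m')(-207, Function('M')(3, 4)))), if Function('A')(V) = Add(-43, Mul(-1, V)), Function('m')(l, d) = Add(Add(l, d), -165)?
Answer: -140554933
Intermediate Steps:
Function('M')(F, o) = Mul(F, Add(6, o)) (Function('M')(F, o) = Mul(Add(6, o), F) = Mul(F, Add(6, o)))
Function('m')(l, d) = Add(-165, d, l) (Function('m')(l, d) = Add(Add(d, l), -165) = Add(-165, d, l))
Mul(Add(13435, Function('A')(-119)), Add(-10061, Function('m')(-207, Function('M')(3, 4)))) = Mul(Add(13435, Add(-43, Mul(-1, -119))), Add(-10061, Add(-165, Mul(3, Add(6, 4)), -207))) = Mul(Add(13435, Add(-43, 119)), Add(-10061, Add(-165, Mul(3, 10), -207))) = Mul(Add(13435, 76), Add(-10061, Add(-165, 30, -207))) = Mul(13511, Add(-10061, -342)) = Mul(13511, -10403) = -140554933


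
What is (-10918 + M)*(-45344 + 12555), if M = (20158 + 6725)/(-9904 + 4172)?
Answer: 2052881877751/5732 ≈ 3.5814e+8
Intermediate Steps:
M = -26883/5732 (M = 26883/(-5732) = 26883*(-1/5732) = -26883/5732 ≈ -4.6900)
(-10918 + M)*(-45344 + 12555) = (-10918 - 26883/5732)*(-45344 + 12555) = -62608859/5732*(-32789) = 2052881877751/5732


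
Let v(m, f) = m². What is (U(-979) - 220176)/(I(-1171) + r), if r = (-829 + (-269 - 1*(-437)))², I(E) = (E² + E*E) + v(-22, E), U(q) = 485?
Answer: -219691/3179887 ≈ -0.069088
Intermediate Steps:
I(E) = 484 + 2*E² (I(E) = (E² + E*E) + (-22)² = (E² + E²) + 484 = 2*E² + 484 = 484 + 2*E²)
r = 436921 (r = (-829 + (-269 + 437))² = (-829 + 168)² = (-661)² = 436921)
(U(-979) - 220176)/(I(-1171) + r) = (485 - 220176)/((484 + 2*(-1171)²) + 436921) = -219691/((484 + 2*1371241) + 436921) = -219691/((484 + 2742482) + 436921) = -219691/(2742966 + 436921) = -219691/3179887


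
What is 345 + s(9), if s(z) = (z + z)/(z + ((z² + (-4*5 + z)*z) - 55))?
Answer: 11031/32 ≈ 344.72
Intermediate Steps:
s(z) = 2*z/(-55 + z + z² + z*(-20 + z)) (s(z) = (2*z)/(z + ((z² + (-20 + z)*z) - 55)) = (2*z)/(z + ((z² + z*(-20 + z)) - 55)) = (2*z)/(z + (-55 + z² + z*(-20 + z))) = (2*z)/(-55 + z + z² + z*(-20 + z)) = 2*z/(-55 + z + z² + z*(-20 + z)))
345 + s(9) = 345 + 2*9/(-55 - 19*9 + 2*9²) = 345 + 2*9/(-55 - 171 + 2*81) = 345 + 2*9/(-55 - 171 + 162) = 345 + 2*9/(-64) = 345 + 2*9*(-1/64) = 345 - 9/32 = 11031/32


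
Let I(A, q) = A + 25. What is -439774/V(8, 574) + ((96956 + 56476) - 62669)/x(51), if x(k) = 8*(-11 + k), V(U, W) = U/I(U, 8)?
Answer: -580410917/320 ≈ -1.8138e+6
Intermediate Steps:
I(A, q) = 25 + A
V(U, W) = U/(25 + U)
x(k) = -88 + 8*k
-439774/V(8, 574) + ((96956 + 56476) - 62669)/x(51) = -439774/(8/(25 + 8)) + ((96956 + 56476) - 62669)/(-88 + 8*51) = -439774/(8/33) + (153432 - 62669)/(-88 + 408) = -439774/(8*(1/33)) + 90763/320 = -439774/8/33 + 90763*(1/320) = -439774*33/8 + 90763/320 = -7256271/4 + 90763/320 = -580410917/320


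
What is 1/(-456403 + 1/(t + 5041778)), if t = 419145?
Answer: -5460923/2492381639968 ≈ -2.1910e-6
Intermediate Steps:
1/(-456403 + 1/(t + 5041778)) = 1/(-456403 + 1/(419145 + 5041778)) = 1/(-456403 + 1/5460923) = 1/(-2492381639968/5460923) = -5460923/2492381639968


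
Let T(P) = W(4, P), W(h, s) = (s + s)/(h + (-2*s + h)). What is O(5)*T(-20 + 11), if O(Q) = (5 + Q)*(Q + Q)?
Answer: -900/13 ≈ -69.231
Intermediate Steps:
W(h, s) = 2*s/(-2*s + 2*h) (W(h, s) = (2*s)/(h + (h - 2*s)) = (2*s)/(-2*s + 2*h) = 2*s/(-2*s + 2*h))
T(P) = P/(4 - P)
O(Q) = 2*Q*(5 + Q) (O(Q) = (5 + Q)*(2*Q) = 2*Q*(5 + Q))
O(5)*T(-20 + 11) = (2*5*(5 + 5))*(-(-20 + 11)/(-4 + (-20 + 11))) = (2*5*10)*(-1*(-9)/(-4 - 9)) = 100*(-1*(-9)/(-13)) = 100*(-1*(-9)*(-1/13)) = 100*(-9/13) = -900/13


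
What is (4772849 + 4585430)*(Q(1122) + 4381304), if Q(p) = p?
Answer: 41011965204854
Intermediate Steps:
(4772849 + 4585430)*(Q(1122) + 4381304) = (4772849 + 4585430)*(1122 + 4381304) = 9358279*4382426 = 41011965204854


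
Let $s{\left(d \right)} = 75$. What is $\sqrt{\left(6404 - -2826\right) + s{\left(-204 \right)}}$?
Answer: $\sqrt{9305} \approx 96.462$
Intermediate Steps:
$\sqrt{\left(6404 - -2826\right) + s{\left(-204 \right)}} = \sqrt{\left(6404 - -2826\right) + 75} = \sqrt{\left(6404 + 2826\right) + 75} = \sqrt{9230 + 75} = \sqrt{9305}$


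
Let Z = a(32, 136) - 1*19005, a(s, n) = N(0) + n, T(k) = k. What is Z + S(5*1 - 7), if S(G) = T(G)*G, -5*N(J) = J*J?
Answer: -18865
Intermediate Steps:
N(J) = -J²/5 (N(J) = -J*J/5 = -J²/5)
a(s, n) = n (a(s, n) = -⅕*0² + n = -⅕*0 + n = 0 + n = n)
Z = -18869 (Z = 136 - 1*19005 = 136 - 19005 = -18869)
S(G) = G² (S(G) = G*G = G²)
Z + S(5*1 - 7) = -18869 + (5*1 - 7)² = -18869 + (5 - 7)² = -18869 + (-2)² = -18869 + 4 = -18865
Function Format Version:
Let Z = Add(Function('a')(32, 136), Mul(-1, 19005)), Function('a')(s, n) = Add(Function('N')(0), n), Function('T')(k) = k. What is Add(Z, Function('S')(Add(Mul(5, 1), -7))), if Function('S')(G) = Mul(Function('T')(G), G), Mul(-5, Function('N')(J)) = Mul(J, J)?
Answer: -18865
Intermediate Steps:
Function('N')(J) = Mul(Rational(-1, 5), Pow(J, 2)) (Function('N')(J) = Mul(Rational(-1, 5), Mul(J, J)) = Mul(Rational(-1, 5), Pow(J, 2)))
Function('a')(s, n) = n (Function('a')(s, n) = Add(Mul(Rational(-1, 5), Pow(0, 2)), n) = Add(Mul(Rational(-1, 5), 0), n) = Add(0, n) = n)
Z = -18869 (Z = Add(136, Mul(-1, 19005)) = Add(136, -19005) = -18869)
Function('S')(G) = Pow(G, 2) (Function('S')(G) = Mul(G, G) = Pow(G, 2))
Add(Z, Function('S')(Add(Mul(5, 1), -7))) = Add(-18869, Pow(Add(Mul(5, 1), -7), 2)) = Add(-18869, Pow(Add(5, -7), 2)) = Add(-18869, Pow(-2, 2)) = Add(-18869, 4) = -18865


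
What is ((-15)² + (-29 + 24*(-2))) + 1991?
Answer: 2139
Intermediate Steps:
((-15)² + (-29 + 24*(-2))) + 1991 = (225 + (-29 - 48)) + 1991 = (225 - 77) + 1991 = 148 + 1991 = 2139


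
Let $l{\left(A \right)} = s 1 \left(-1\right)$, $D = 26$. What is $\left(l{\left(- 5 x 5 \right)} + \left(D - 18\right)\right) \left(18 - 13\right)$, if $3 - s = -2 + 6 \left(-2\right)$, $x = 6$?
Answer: $-45$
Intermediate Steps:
$s = 17$ ($s = 3 - \left(-2 + 6 \left(-2\right)\right) = 3 - \left(-2 - 12\right) = 3 - -14 = 3 + 14 = 17$)
$l{\left(A \right)} = -17$ ($l{\left(A \right)} = 17 \cdot 1 \left(-1\right) = 17 \left(-1\right) = -17$)
$\left(l{\left(- 5 x 5 \right)} + \left(D - 18\right)\right) \left(18 - 13\right) = \left(-17 + \left(26 - 18\right)\right) \left(18 - 13\right) = \left(-17 + 8\right) 5 = \left(-9\right) 5 = -45$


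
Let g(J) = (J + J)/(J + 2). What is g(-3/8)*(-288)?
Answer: 1728/13 ≈ 132.92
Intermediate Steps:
g(J) = 2*J/(2 + J) (g(J) = (2*J)/(2 + J) = 2*J/(2 + J))
g(-3/8)*(-288) = (2*(-3/8)/(2 - 3/8))*(-288) = (2*(-3/8)/(13/8))*(-288) = (2*(-3/8)*(8/13))*(-288) = -6/13*(-288) = 1728/13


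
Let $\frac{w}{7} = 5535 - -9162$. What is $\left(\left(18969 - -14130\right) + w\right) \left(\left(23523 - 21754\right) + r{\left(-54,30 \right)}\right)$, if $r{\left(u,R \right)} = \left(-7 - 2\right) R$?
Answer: $203831022$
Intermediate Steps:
$w = 102879$ ($w = 7 \left(5535 - -9162\right) = 7 \left(5535 + 9162\right) = 7 \cdot 14697 = 102879$)
$r{\left(u,R \right)} = - 9 R$
$\left(\left(18969 - -14130\right) + w\right) \left(\left(23523 - 21754\right) + r{\left(-54,30 \right)}\right) = \left(\left(18969 - -14130\right) + 102879\right) \left(\left(23523 - 21754\right) - 270\right) = \left(\left(18969 + 14130\right) + 102879\right) \left(1769 - 270\right) = \left(33099 + 102879\right) 1499 = 135978 \cdot 1499 = 203831022$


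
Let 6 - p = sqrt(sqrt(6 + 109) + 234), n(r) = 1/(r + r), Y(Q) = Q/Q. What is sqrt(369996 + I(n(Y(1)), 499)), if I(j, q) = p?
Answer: sqrt(370002 - sqrt(234 + sqrt(115))) ≈ 608.26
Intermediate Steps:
Y(Q) = 1
n(r) = 1/(2*r)
p = 6 - sqrt(234 + sqrt(115)) (p = 6 - sqrt(sqrt(6 + 109) + 234) = 6 - sqrt(sqrt(115) + 234) = 6 - sqrt(234 + sqrt(115)) ≈ -9.6436)
I(j, q) = 6 - sqrt(234 + sqrt(115))
sqrt(369996 + I(n(Y(1)), 499)) = sqrt(369996 + (6 - sqrt(234 + sqrt(115)))) = sqrt(370002 - sqrt(234 + sqrt(115)))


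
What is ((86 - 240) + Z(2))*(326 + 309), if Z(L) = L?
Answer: -96520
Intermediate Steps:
((86 - 240) + Z(2))*(326 + 309) = ((86 - 240) + 2)*(326 + 309) = (-154 + 2)*635 = -152*635 = -96520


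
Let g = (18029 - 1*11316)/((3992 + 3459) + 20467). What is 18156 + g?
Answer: 506885921/27918 ≈ 18156.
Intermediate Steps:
g = 6713/27918 (g = (18029 - 11316)/(7451 + 20467) = 6713/27918 ≈ 0.24045)
18156 + g = 18156 + 6713/27918 = 506885921/27918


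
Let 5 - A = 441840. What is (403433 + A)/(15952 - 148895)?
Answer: 38402/132943 ≈ 0.28886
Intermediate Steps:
A = -441835 (A = 5 - 1*441840 = 5 - 441840 = -441835)
(403433 + A)/(15952 - 148895) = (403433 - 441835)/(15952 - 148895) = -38402/(-132943) = -38402*(-1/132943) = 38402/132943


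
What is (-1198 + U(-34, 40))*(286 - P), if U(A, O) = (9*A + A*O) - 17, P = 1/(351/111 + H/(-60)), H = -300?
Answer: -248731135/302 ≈ -8.2361e+5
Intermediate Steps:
P = 37/302 (P = 1/(351/111 - 300/(-60)) = 1/(351*(1/111) - 300*(-1/60)) = 1/(117/37 + 5) = 1/(302/37) = 37/302 ≈ 0.12252)
U(A, O) = -17 + 9*A + A*O
(-1198 + U(-34, 40))*(286 - P) = (-1198 + (-17 + 9*(-34) - 34*40))*(286 - 1*37/302) = (-1198 + (-17 - 306 - 1360))*(286 - 37/302) = (-1198 - 1683)*(86335/302) = -2881*86335/302 = -248731135/302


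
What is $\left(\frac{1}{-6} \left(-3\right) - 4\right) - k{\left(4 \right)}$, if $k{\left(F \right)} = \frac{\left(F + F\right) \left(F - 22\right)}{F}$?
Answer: $\frac{65}{2} \approx 32.5$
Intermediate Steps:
$k{\left(F \right)} = -44 + 2 F$ ($k{\left(F \right)} = \frac{2 F \left(-22 + F\right)}{F} = -44 + 2 F$)
$\left(\frac{1}{-6} \left(-3\right) - 4\right) - k{\left(4 \right)} = \left(\frac{1}{-6} \left(-3\right) - 4\right) - \left(-44 + 2 \cdot 4\right) = \left(\left(- \frac{1}{6}\right) \left(-3\right) - 4\right) - \left(-44 + 8\right) = \left(\frac{1}{2} - 4\right) - -36 = - \frac{7}{2} + 36 = \frac{65}{2}$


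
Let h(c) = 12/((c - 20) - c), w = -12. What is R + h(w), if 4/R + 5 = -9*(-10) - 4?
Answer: -223/405 ≈ -0.55062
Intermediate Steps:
R = 4/81 (R = 4/(-5 + (-9*(-10) - 4)) = 4/(-5 + (90 - 4)) = 4/(-5 + 86) = 4/81 ≈ 0.049383)
h(c) = -3/5 (h(c) = 12/((-20 + c) - c) = 12/(-20) = 12*(-1/20) = -3/5)
R + h(w) = 4/81 - 3/5 = -223/405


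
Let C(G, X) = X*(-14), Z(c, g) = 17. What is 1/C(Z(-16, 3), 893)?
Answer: -1/12502 ≈ -7.9987e-5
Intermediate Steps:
C(G, X) = -14*X
1/C(Z(-16, 3), 893) = 1/(-14*893) = 1/(-12502) = -1/12502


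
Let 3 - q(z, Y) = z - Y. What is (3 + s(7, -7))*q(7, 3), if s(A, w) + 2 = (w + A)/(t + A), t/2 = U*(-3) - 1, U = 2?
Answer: -1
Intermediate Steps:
t = -14 (t = 2*(2*(-3) - 1) = 2*(-6 - 1) = 2*(-7) = -14)
s(A, w) = -2 + (A + w)/(-14 + A) (s(A, w) = -2 + (w + A)/(-14 + A) = -2 + (A + w)/(-14 + A))
q(z, Y) = 3 + Y - z (q(z, Y) = 3 - (z - Y) = 3 + (Y - z) = 3 + Y - z)
(3 + s(7, -7))*q(7, 3) = (3 + (28 - 7 - 1*7)/(-14 + 7))*(3 + 3 - 1*7) = (3 + (28 - 7 - 7)/(-7))*(3 + 3 - 7) = (3 - 1/7*14)*(-1) = (3 - 2)*(-1) = 1*(-1) = -1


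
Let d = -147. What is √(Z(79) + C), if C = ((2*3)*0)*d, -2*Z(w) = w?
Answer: I*√158/2 ≈ 6.2849*I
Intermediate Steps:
Z(w) = -w/2
C = 0 (C = ((2*3)*0)*(-147) = (6*0)*(-147) = 0*(-147) = 0)
√(Z(79) + C) = √(-½*79 + 0) = √(-79/2 + 0) = √(-79/2) = I*√158/2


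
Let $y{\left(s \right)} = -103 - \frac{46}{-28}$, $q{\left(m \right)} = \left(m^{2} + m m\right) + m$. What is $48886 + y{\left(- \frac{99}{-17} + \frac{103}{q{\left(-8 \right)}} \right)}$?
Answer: $\frac{682985}{14} \approx 48785.0$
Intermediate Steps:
$q{\left(m \right)} = m + 2 m^{2}$ ($q{\left(m \right)} = \left(m^{2} + m^{2}\right) + m = 2 m^{2} + m = m + 2 m^{2}$)
$y{\left(s \right)} = - \frac{1419}{14}$ ($y{\left(s \right)} = -103 - - \frac{23}{14} = -103 + \frac{23}{14} = - \frac{1419}{14}$)
$48886 + y{\left(- \frac{99}{-17} + \frac{103}{q{\left(-8 \right)}} \right)} = 48886 - \frac{1419}{14} = \frac{682985}{14}$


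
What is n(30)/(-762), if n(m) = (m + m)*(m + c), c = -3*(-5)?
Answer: -450/127 ≈ -3.5433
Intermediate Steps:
c = 15
n(m) = 2*m*(15 + m) (n(m) = (m + m)*(m + 15) = (2*m)*(15 + m) = 2*m*(15 + m))
n(30)/(-762) = (2*30*(15 + 30))/(-762) = (2*30*45)*(-1/762) = 2700*(-1/762) = -450/127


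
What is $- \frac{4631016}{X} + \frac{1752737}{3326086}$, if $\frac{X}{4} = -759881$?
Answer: $\frac{5182660915141}{2527429555766} \approx 2.0506$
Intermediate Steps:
$X = -3039524$ ($X = 4 \left(-759881\right) = -3039524$)
$- \frac{4631016}{X} + \frac{1752737}{3326086} = - \frac{4631016}{-3039524} + \frac{1752737}{3326086} = \left(-4631016\right) \left(- \frac{1}{3039524}\right) + 1752737 \cdot \frac{1}{3326086} = \frac{1157754}{759881} + \frac{1752737}{3326086} = \frac{5182660915141}{2527429555766}$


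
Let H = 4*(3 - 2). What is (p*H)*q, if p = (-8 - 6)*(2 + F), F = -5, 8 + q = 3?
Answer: -840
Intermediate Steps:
q = -5 (q = -8 + 3 = -5)
H = 4 (H = 4*1 = 4)
p = 42 (p = (-8 - 6)*(2 - 5) = -14*(-3) = 42)
(p*H)*q = (42*4)*(-5) = 168*(-5) = -840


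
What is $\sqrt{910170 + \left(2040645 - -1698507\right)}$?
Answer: $\sqrt{4649322} \approx 2156.2$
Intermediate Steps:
$\sqrt{910170 + \left(2040645 - -1698507\right)} = \sqrt{910170 + \left(2040645 + 1698507\right)} = \sqrt{910170 + 3739152} = \sqrt{4649322}$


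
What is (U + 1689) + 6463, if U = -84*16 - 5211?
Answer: 1597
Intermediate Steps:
U = -6555 (U = -1344 - 5211 = -6555)
(U + 1689) + 6463 = (-6555 + 1689) + 6463 = -4866 + 6463 = 1597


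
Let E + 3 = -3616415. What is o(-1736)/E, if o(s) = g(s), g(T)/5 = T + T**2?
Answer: -7529900/1808209 ≈ -4.1643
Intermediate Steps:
g(T) = 5*T + 5*T**2 (g(T) = 5*(T + T**2) = 5*T + 5*T**2)
E = -3616418 (E = -3 - 3616415 = -3616418)
o(s) = 5*s*(1 + s)
o(-1736)/E = (5*(-1736)*(1 - 1736))/(-3616418) = (5*(-1736)*(-1735))*(-1/3616418) = 15059800*(-1/3616418) = -7529900/1808209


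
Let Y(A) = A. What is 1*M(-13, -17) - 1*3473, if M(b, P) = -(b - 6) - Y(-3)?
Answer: -3451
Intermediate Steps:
M(b, P) = 9 - b (M(b, P) = -(b - 6) - 1*(-3) = -(-6 + b) + 3 = (6 - b) + 3 = 9 - b)
1*M(-13, -17) - 1*3473 = 1*(9 - 1*(-13)) - 1*3473 = 1*(9 + 13) - 3473 = 1*22 - 3473 = 22 - 3473 = -3451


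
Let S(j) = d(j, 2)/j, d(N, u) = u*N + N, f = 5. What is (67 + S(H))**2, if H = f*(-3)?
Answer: 4900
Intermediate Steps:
H = -15 (H = 5*(-3) = -15)
d(N, u) = N + N*u (d(N, u) = N*u + N = N + N*u)
S(j) = 3 (S(j) = (j*(1 + 2))/j = (j*3)/j = (3*j)/j = 3)
(67 + S(H))**2 = (67 + 3)**2 = 70**2 = 4900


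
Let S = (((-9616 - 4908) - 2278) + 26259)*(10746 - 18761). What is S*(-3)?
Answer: 227393565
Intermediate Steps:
S = -75797855 (S = ((-14524 - 2278) + 26259)*(-8015) = (-16802 + 26259)*(-8015) = 9457*(-8015) = -75797855)
S*(-3) = -75797855*(-3) = 227393565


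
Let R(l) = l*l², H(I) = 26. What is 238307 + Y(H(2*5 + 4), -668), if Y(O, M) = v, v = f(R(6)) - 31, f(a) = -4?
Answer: 238272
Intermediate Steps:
R(l) = l³
v = -35 (v = -4 - 31 = -35)
Y(O, M) = -35
238307 + Y(H(2*5 + 4), -668) = 238307 - 35 = 238272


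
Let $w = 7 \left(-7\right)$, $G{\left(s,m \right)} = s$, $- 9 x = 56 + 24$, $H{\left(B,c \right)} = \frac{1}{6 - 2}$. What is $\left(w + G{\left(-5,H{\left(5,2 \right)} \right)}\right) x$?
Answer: $480$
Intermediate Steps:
$H{\left(B,c \right)} = \frac{1}{4}$
$x = - \frac{80}{9}$ ($x = - \frac{56 + 24}{9} = \left(- \frac{1}{9}\right) 80 = - \frac{80}{9} \approx -8.8889$)
$w = -49$
$\left(w + G{\left(-5,H{\left(5,2 \right)} \right)}\right) x = \left(-49 - 5\right) \left(- \frac{80}{9}\right) = \left(-54\right) \left(- \frac{80}{9}\right) = 480$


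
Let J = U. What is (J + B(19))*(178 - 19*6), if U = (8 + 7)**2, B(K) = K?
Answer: 15616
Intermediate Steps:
U = 225 (U = 15**2 = 225)
J = 225
(J + B(19))*(178 - 19*6) = (225 + 19)*(178 - 19*6) = 244*(178 - 114) = 244*64 = 15616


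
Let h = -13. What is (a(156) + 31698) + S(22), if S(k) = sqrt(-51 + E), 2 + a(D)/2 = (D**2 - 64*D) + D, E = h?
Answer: 60710 + 8*I ≈ 60710.0 + 8.0*I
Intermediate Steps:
E = -13
a(D) = -4 - 126*D + 2*D**2 (a(D) = -4 + 2*((D**2 - 64*D) + D) = -4 + 2*(D**2 - 63*D) = -4 + (-126*D + 2*D**2) = -4 - 126*D + 2*D**2)
S(k) = 8*I (S(k) = sqrt(-51 - 13) = sqrt(-64) = 8*I)
(a(156) + 31698) + S(22) = ((-4 - 126*156 + 2*156**2) + 31698) + 8*I = ((-4 - 19656 + 2*24336) + 31698) + 8*I = ((-4 - 19656 + 48672) + 31698) + 8*I = (29012 + 31698) + 8*I = 60710 + 8*I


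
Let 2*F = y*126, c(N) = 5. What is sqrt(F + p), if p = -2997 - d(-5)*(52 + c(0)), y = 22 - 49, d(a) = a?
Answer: I*sqrt(4413) ≈ 66.43*I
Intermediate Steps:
y = -27
p = -2712 (p = -2997 - (-5)*(52 + 5) = -2997 - (-5)*57 = -2997 - 1*(-285) = -2997 + 285 = -2712)
F = -1701 (F = (-27*126)/2 = (1/2)*(-3402) = -1701)
sqrt(F + p) = sqrt(-1701 - 2712) = sqrt(-4413) = I*sqrt(4413)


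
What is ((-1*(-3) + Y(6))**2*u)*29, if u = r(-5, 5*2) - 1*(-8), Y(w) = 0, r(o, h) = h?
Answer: 4698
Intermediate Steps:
u = 18 (u = 5*2 - 1*(-8) = 10 + 8 = 18)
((-1*(-3) + Y(6))**2*u)*29 = ((-1*(-3) + 0)**2*18)*29 = ((3 + 0)**2*18)*29 = (3**2*18)*29 = (9*18)*29 = 162*29 = 4698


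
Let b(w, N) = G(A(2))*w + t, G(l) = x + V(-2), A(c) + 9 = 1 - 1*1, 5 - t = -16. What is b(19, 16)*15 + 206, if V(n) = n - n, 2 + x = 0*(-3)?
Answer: -49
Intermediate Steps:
x = -2 (x = -2 + 0*(-3) = -2 + 0 = -2)
t = 21 (t = 5 - 1*(-16) = 5 + 16 = 21)
A(c) = -9 (A(c) = -9 + (1 - 1*1) = -9 + (1 - 1) = -9 + 0 = -9)
V(n) = 0
G(l) = -2 (G(l) = -2 + 0 = -2)
b(w, N) = 21 - 2*w (b(w, N) = -2*w + 21 = 21 - 2*w)
b(19, 16)*15 + 206 = (21 - 2*19)*15 + 206 = (21 - 38)*15 + 206 = -17*15 + 206 = -255 + 206 = -49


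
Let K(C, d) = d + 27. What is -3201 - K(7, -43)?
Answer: -3185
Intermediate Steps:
K(C, d) = 27 + d
-3201 - K(7, -43) = -3201 - (27 - 43) = -3201 - 1*(-16) = -3201 + 16 = -3185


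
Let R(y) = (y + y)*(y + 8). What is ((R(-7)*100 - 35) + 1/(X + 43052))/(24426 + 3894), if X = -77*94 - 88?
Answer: -51266809/1011760320 ≈ -0.050671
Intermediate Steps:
X = -7326 (X = -7238 - 88 = -7326)
R(y) = 2*y*(8 + y) (R(y) = (2*y)*(8 + y) = 2*y*(8 + y))
((R(-7)*100 - 35) + 1/(X + 43052))/(24426 + 3894) = (((2*(-7)*(8 - 7))*100 - 35) + 1/(-7326 + 43052))/(24426 + 3894) = (((2*(-7)*1)*100 - 35) + 1/35726)/28320 = ((-14*100 - 35) + 1/35726)*(1/28320) = ((-1400 - 35) + 1/35726)*(1/28320) = (-1435 + 1/35726)*(1/28320) = -51266809/35726*1/28320 = -51266809/1011760320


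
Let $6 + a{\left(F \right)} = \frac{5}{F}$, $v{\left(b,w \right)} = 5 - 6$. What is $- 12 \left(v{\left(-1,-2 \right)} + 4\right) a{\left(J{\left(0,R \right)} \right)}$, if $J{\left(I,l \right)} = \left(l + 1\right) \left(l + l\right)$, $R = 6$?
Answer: $\frac{1497}{7} \approx 213.86$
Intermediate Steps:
$v{\left(b,w \right)} = -1$ ($v{\left(b,w \right)} = 5 - 6 = -1$)
$J{\left(I,l \right)} = 2 l \left(1 + l\right)$ ($J{\left(I,l \right)} = \left(1 + l\right) 2 l = 2 l \left(1 + l\right)$)
$a{\left(F \right)} = -6 + \frac{5}{F}$
$- 12 \left(v{\left(-1,-2 \right)} + 4\right) a{\left(J{\left(0,R \right)} \right)} = - 12 \left(-1 + 4\right) \left(-6 + \frac{5}{2 \cdot 6 \left(1 + 6\right)}\right) = \left(-12\right) 3 \left(-6 + \frac{5}{2 \cdot 6 \cdot 7}\right) = - 36 \left(-6 + \frac{5}{84}\right) = \left(-36\right) \left(- \frac{499}{84}\right) = \frac{1497}{7}$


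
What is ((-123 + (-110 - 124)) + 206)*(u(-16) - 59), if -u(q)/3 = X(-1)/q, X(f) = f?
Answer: 142997/16 ≈ 8937.3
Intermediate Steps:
u(q) = 3/q (u(q) = -(-3)/q = 3/q)
((-123 + (-110 - 124)) + 206)*(u(-16) - 59) = ((-123 + (-110 - 124)) + 206)*(3/(-16) - 59) = ((-123 - 234) + 206)*(3*(-1/16) - 59) = (-357 + 206)*(-3/16 - 59) = -151*(-947/16) = 142997/16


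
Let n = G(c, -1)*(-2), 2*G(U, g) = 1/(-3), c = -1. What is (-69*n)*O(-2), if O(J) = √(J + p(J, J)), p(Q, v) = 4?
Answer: -23*√2 ≈ -32.527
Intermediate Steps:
G(U, g) = -⅙ (G(U, g) = (½)/(-3) = (½)*(-⅓) = -⅙)
O(J) = √(4 + J) (O(J) = √(J + 4) = √(4 + J))
n = ⅓ (n = -⅙*(-2) = ⅓ ≈ 0.33333)
(-69*n)*O(-2) = (-69*⅓)*√(4 - 2) = -23*√2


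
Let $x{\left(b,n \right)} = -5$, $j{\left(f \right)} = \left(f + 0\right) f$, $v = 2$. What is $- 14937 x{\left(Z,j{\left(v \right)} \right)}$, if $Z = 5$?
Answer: $74685$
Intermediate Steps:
$j{\left(f \right)} = f^{2}$ ($j{\left(f \right)} = f f = f^{2}$)
$- 14937 x{\left(Z,j{\left(v \right)} \right)} = \left(-14937\right) \left(-5\right) = 74685$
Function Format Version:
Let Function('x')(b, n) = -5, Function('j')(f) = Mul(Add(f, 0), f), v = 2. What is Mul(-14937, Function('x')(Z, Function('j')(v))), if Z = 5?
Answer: 74685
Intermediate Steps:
Function('j')(f) = Pow(f, 2) (Function('j')(f) = Mul(f, f) = Pow(f, 2))
Mul(-14937, Function('x')(Z, Function('j')(v))) = Mul(-14937, -5) = 74685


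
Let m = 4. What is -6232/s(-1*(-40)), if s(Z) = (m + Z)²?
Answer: -779/242 ≈ -3.2190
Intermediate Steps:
s(Z) = (4 + Z)²
-6232/s(-1*(-40)) = -6232/(4 - 1*(-40))² = -6232/(4 + 40)² = -6232/(44²) = -6232/1936 = -6232*1/1936 = -779/242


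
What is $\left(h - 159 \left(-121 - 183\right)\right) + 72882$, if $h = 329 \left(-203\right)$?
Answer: $54431$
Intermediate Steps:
$h = -66787$
$\left(h - 159 \left(-121 - 183\right)\right) + 72882 = \left(-66787 - 159 \left(-121 - 183\right)\right) + 72882 = \left(-66787 - -48336\right) + 72882 = \left(-66787 + 48336\right) + 72882 = -18451 + 72882 = 54431$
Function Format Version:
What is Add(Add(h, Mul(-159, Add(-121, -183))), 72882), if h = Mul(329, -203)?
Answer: 54431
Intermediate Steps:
h = -66787
Add(Add(h, Mul(-159, Add(-121, -183))), 72882) = Add(Add(-66787, Mul(-159, Add(-121, -183))), 72882) = Add(Add(-66787, Mul(-159, -304)), 72882) = Add(Add(-66787, 48336), 72882) = Add(-18451, 72882) = 54431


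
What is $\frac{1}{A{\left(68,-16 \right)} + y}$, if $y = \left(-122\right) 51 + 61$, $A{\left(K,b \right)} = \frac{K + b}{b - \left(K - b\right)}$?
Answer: $- \frac{25}{154038} \approx -0.0001623$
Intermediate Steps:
$A{\left(K,b \right)} = \frac{K + b}{- K + 2 b}$
$y = -6161$ ($y = -6222 + 61 = -6161$)
$\frac{1}{A{\left(68,-16 \right)} + y} = \frac{1}{\frac{68 - 16}{\left(-1\right) 68 + 2 \left(-16\right)} - 6161} = \frac{1}{\frac{1}{-68 - 32} \cdot 52 - 6161} = \frac{1}{\frac{1}{-100} \cdot 52 - 6161} = \frac{1}{\left(- \frac{1}{100}\right) 52 - 6161} = \frac{1}{- \frac{13}{25} - 6161} = \frac{1}{- \frac{154038}{25}} = - \frac{25}{154038}$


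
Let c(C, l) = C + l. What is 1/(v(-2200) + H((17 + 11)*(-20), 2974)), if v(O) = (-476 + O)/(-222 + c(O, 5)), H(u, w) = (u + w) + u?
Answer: 2417/4483794 ≈ 0.00053905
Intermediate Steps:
H(u, w) = w + 2*u
v(O) = (-476 + O)/(-217 + O) (v(O) = (-476 + O)/(-222 + (O + 5)) = (-476 + O)/(-222 + (5 + O)) = (-476 + O)/(-217 + O))
1/(v(-2200) + H((17 + 11)*(-20), 2974)) = 1/((-476 - 2200)/(-217 - 2200) + (2974 + 2*((17 + 11)*(-20)))) = 1/(-2676/(-2417) + (2974 + 2*(28*(-20)))) = 1/(-1/2417*(-2676) + (2974 + 2*(-560))) = 1/(2676/2417 + (2974 - 1120)) = 1/(2676/2417 + 1854) = 1/(4483794/2417) = 2417/4483794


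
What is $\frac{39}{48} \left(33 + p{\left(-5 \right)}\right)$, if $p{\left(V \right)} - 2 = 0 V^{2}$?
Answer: $\frac{455}{16} \approx 28.438$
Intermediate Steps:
$p{\left(V \right)} = 2$ ($p{\left(V \right)} = 2 + 0 V^{2} = 2 + 0 = 2$)
$\frac{39}{48} \left(33 + p{\left(-5 \right)}\right) = \frac{39}{48} \left(33 + 2\right) = 39 \cdot \frac{1}{48} \cdot 35 = \frac{13}{16} \cdot 35 = \frac{455}{16}$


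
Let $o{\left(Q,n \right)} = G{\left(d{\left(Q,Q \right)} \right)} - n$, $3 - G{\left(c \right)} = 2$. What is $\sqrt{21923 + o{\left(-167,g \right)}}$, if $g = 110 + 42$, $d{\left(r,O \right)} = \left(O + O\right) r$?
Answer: $2 \sqrt{5443} \approx 147.55$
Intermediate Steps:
$d{\left(r,O \right)} = 2 O r$
$G{\left(c \right)} = 1$ ($G{\left(c \right)} = 3 - 2 = 1$)
$g = 152$
$o{\left(Q,n \right)} = 1 - n$
$\sqrt{21923 + o{\left(-167,g \right)}} = \sqrt{21923 + \left(1 - 152\right)} = \sqrt{21923 - 151} = \sqrt{21772} = 2 \sqrt{5443}$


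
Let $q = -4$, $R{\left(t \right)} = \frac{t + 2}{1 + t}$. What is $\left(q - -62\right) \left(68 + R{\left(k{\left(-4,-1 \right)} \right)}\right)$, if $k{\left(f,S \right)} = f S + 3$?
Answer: $\frac{16037}{4} \approx 4009.3$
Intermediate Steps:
$k{\left(f,S \right)} = 3 + S f$ ($k{\left(f,S \right)} = S f + 3 = 3 + S f$)
$R{\left(t \right)} = \frac{2 + t}{1 + t}$
$\left(q - -62\right) \left(68 + R{\left(k{\left(-4,-1 \right)} \right)}\right) = \left(-4 - -62\right) \left(68 + \frac{2 + \left(3 - -4\right)}{1 + \left(3 - -4\right)}\right) = \left(-4 + 62\right) \left(68 + \frac{2 + \left(3 + 4\right)}{1 + \left(3 + 4\right)}\right) = 58 \left(68 + \frac{2 + 7}{1 + 7}\right) = 58 \left(68 + \frac{1}{8} \cdot 9\right) = 58 \left(68 + \frac{9}{8}\right) = 58 \cdot \frac{553}{8} = \frac{16037}{4}$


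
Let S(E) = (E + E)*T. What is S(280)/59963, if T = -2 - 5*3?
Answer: -9520/59963 ≈ -0.15876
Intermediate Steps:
T = -17 (T = -2 - 15 = -17)
S(E) = -34*E (S(E) = (E + E)*(-17) = (2*E)*(-17) = -34*E)
S(280)/59963 = -34*280/59963 = -9520*1/59963 = -9520/59963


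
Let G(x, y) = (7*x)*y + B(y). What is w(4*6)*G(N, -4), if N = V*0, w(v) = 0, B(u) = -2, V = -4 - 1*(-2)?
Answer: 0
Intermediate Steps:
V = -2 (V = -4 + 2 = -2)
N = 0 (N = -2*0 = 0)
G(x, y) = -2 + 7*x*y (G(x, y) = (7*x)*y - 2 = 7*x*y - 2 = -2 + 7*x*y)
w(4*6)*G(N, -4) = 0*(-2 + 7*0*(-4)) = 0*(-2 + 0) = 0*(-2) = 0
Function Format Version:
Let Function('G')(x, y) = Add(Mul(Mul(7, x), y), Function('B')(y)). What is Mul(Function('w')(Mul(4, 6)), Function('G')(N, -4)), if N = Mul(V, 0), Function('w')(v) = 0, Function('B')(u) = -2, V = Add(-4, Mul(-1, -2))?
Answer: 0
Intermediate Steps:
V = -2 (V = Add(-4, 2) = -2)
N = 0 (N = Mul(-2, 0) = 0)
Function('G')(x, y) = Add(-2, Mul(7, x, y)) (Function('G')(x, y) = Add(Mul(Mul(7, x), y), -2) = Add(Mul(7, x, y), -2) = Add(-2, Mul(7, x, y)))
Mul(Function('w')(Mul(4, 6)), Function('G')(N, -4)) = Mul(0, Add(-2, Mul(7, 0, -4))) = Mul(0, Add(-2, 0)) = Mul(0, -2) = 0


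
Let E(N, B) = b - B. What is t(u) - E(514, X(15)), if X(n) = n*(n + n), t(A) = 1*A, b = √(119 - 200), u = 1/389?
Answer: 175051/389 - 9*I ≈ 450.0 - 9.0*I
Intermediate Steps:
u = 1/389 ≈ 0.0025707
b = 9*I (b = √(-81) = 9*I ≈ 9.0*I)
t(A) = A
X(n) = 2*n² (X(n) = n*(2*n) = 2*n²)
E(N, B) = -B + 9*I (E(N, B) = 9*I - B = -B + 9*I)
t(u) - E(514, X(15)) = 1/389 - (-2*15² + 9*I) = 1/389 - (-2*225 + 9*I) = 1/389 - (-1*450 + 9*I) = 1/389 - (-450 + 9*I) = 1/389 + (450 - 9*I) = 175051/389 - 9*I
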